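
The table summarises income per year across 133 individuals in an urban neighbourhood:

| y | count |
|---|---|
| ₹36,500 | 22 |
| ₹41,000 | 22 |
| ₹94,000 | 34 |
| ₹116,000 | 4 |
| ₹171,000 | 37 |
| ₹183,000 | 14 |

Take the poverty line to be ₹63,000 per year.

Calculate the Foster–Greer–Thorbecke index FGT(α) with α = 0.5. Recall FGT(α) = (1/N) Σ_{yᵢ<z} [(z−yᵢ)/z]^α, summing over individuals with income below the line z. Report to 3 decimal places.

Poor units: 22×₹36,500, 22×₹41,000 (q = 44 of N = 133).
Gap ratios (z−y)/z: (63000−36500)/63000 = 0.4206 (×22); (63000−41000)/63000 = 0.3492 (×22).
Raised to α = 0.5: 0.64856 (×22); 0.59094 (×22).
Sum = 27.269013; FGT(0.5) = 27.269013 / 133 = 0.205.

0.205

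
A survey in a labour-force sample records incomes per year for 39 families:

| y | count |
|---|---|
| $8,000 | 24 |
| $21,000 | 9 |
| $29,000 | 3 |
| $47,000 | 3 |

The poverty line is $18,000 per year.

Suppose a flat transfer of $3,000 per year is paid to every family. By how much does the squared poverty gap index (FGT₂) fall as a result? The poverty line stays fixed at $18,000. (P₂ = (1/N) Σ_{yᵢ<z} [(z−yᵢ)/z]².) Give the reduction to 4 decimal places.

Before: below the line — 24×$8,000; squared poverty gap index (FGT₂) = 0.189934.
After the $3,000 transfer: below the line — 24×$11,000; squared poverty gap index (FGT₂) = 0.093067.
Reduction = 0.189934 − 0.093067 = 0.0969.

0.0969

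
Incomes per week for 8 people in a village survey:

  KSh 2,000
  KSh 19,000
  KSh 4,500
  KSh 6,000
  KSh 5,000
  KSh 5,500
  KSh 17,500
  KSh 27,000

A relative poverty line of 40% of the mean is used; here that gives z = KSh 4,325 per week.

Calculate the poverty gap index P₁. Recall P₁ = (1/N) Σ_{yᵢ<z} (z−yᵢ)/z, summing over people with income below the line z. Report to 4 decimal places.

Below the line: KSh 2,000 (q = 1 of N = 8).
Normalized shortfalls: (4325−2000)/4325 = 0.5376.
Sum of shortfalls = 0.537572; P₁ averages over all N: 0.537572 / 8 = 0.0672.

0.0672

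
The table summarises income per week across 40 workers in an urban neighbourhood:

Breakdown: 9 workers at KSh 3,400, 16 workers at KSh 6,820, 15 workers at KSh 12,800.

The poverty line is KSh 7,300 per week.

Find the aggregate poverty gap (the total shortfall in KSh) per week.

Below z: 9×KSh 3,400, 16×KSh 6,820 (q = 25 of N = 40).
Individual gaps: 9×(7300−3400) = 35100; 16×(7300−6820) = 7680.
Aggregate gap = KSh 42,780.

KSh 42,780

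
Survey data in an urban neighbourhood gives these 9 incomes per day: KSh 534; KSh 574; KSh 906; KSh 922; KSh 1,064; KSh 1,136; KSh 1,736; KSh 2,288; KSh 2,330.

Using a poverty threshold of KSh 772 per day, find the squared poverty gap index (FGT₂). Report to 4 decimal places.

Below the line: KSh 534, KSh 574 (q = 2 of N = 9).
Gap ratios (z−y)/z: (772−534)/772 = 0.3083; (772−574)/772 = 0.2565.
Squared: 0.0950; 0.0658.
Sum = 0.160823; P₂ = 0.160823 / 9 = 0.0179.

0.0179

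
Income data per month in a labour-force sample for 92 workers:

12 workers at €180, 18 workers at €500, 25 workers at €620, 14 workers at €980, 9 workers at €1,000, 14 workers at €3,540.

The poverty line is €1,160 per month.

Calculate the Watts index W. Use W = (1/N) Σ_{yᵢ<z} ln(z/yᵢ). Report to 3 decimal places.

Below the line: 12×€180, 18×€500, 25×€620, 14×€980, 9×€1,000 (q = 78 of N = 92).
Log gaps: ln(1160/180) = 1.8632 (×12); ln(1160/500) = 0.8416 (×18); ln(1160/620) = 0.6265 (×25); ln(1160/980) = 0.1686 (×14); ln(1160/1000) = 0.1484 (×9).
W = 56.864724 / 92 = 0.618.

0.618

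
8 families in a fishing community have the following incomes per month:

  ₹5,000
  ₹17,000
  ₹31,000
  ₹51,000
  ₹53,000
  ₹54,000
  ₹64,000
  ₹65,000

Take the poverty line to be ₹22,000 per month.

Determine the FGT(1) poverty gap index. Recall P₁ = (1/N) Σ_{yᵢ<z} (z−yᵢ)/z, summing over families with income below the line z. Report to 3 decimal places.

Poor units: ₹5,000, ₹17,000 (q = 2 of N = 8).
Normalized shortfalls: (22000−5000)/22000 = 0.7727; (22000−17000)/22000 = 0.2273.
Sum of shortfalls = 1.000000; P₁ averages over all N: 1.000000 / 8 = 0.125.

0.125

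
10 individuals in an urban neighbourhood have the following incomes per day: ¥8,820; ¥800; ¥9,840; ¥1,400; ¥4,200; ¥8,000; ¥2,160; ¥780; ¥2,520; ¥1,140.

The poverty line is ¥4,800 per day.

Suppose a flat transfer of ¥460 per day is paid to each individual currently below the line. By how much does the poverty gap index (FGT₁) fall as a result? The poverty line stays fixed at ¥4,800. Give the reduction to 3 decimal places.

Before: below the line — ¥780, ¥800, ¥1,140, ¥1,400, ¥2,160, ¥2,520, ¥4,200; poverty gap index (FGT₁) = 0.42917.
After the ¥460 transfer: below the line — ¥1,240, ¥1,260, ¥1,600, ¥1,860, ¥2,620, ¥2,980, ¥4,660; poverty gap index (FGT₁) = 0.36208.
Reduction = 0.42917 − 0.36208 = 0.067.

0.067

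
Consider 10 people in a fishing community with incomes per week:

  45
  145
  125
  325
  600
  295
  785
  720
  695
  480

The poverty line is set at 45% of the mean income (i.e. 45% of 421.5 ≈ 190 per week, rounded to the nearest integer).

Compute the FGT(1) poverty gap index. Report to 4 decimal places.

Below z: 45, 125, 145 (q = 3 of N = 10).
Normalized shortfalls: (190−45)/190 = 0.7632; (190−125)/190 = 0.3421; (190−145)/190 = 0.2368.
Sum of shortfalls = 1.342105; P₁ averages over all N: 1.342105 / 10 = 0.1342.

0.1342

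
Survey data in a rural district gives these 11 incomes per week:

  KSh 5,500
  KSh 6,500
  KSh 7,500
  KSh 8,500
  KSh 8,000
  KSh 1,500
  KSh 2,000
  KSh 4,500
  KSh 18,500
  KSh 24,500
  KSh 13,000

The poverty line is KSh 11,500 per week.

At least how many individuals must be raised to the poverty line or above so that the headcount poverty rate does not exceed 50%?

Currently q = 8 of N = 11 are below the line (H = 0.727).
A headcount ratio of at most 50% allows at most ⌊0.50 × 11⌋ = 5 poor individuals.
So at least 8 − 5 = 3 must be lifted.

3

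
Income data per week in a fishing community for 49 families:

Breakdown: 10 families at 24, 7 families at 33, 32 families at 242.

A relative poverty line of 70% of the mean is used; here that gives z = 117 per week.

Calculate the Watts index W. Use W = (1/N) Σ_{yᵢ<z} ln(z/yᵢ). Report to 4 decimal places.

Below z: 10×24, 7×33 (q = 17 of N = 49).
ln(z/y) terms: ln(117/24) = 1.5841 (×10); ln(117/33) = 1.2657 (×7).
W = 24.700866 / 49 = 0.5041.

0.5041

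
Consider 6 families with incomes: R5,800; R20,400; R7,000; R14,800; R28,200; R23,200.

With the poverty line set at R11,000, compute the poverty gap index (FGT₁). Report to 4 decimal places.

Below z: R5,800, R7,000 (q = 2 of N = 6).
Gap ratios (z−y)/z: (11000−5800)/11000 = 0.4727; (11000−7000)/11000 = 0.3636.
Σ = 0.836364. Dividing by the full population N = 6 gives P₁ = 0.1394.

0.1394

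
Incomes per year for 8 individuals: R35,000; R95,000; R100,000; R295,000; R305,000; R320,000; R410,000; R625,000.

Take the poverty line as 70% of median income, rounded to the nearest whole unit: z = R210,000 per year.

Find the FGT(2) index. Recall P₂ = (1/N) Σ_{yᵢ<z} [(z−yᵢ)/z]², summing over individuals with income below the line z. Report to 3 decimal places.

Poor units: R35,000, R95,000, R100,000 (q = 3 of N = 8).
Normalized shortfalls: (210000−35000)/210000 = 0.8333; (210000−95000)/210000 = 0.5476; (210000−100000)/210000 = 0.5238.
Squared: 0.6944; 0.2999; 0.2744.
Sum = 1.268707; P₂ = 1.268707 / 8 = 0.159.

0.159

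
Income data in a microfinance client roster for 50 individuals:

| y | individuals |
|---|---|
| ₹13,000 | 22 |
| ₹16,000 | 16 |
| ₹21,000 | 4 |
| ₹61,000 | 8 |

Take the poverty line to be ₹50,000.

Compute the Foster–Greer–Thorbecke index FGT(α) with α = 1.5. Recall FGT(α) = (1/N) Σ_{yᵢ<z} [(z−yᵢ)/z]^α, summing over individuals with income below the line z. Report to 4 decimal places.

Below the line: 22×₹13,000, 16×₹16,000, 4×₹21,000 (q = 42 of N = 50).
Normalized shortfalls: (50000−13000)/50000 = 0.7400 (×22); (50000−16000)/50000 = 0.6800 (×16); (50000−21000)/50000 = 0.5800 (×4).
Raised to α = 1.5: 0.63657 (×22); 0.56074 (×16); 0.44171 (×4).
Sum = 24.743323; FGT(1.5) = 24.743323 / 50 = 0.4949.

0.4949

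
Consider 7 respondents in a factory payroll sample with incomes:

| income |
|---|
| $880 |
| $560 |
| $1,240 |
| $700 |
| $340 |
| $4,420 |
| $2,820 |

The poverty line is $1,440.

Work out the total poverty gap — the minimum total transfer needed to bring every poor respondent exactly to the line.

Poor units: $340, $560, $700, $880, $1,240 (q = 5 of N = 7).
Individual gaps: 1440−340 = 1100; 1440−560 = 880; 1440−700 = 740; 1440−880 = 560; 1440−1240 = 200.
Aggregate gap = $3,480.

$3,480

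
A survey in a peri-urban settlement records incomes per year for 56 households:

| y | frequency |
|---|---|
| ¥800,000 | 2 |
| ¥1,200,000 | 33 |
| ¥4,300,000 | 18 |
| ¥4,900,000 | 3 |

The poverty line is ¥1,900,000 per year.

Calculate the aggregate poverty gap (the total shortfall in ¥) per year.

¥25,300,000

Incomes under z: 2×¥800,000, 33×¥1,200,000 (q = 35 of N = 56).
Individual gaps: 2×(1900000−800000) = 2200000; 33×(1900000−1200000) = 23100000.
Aggregate gap = ¥25,300,000.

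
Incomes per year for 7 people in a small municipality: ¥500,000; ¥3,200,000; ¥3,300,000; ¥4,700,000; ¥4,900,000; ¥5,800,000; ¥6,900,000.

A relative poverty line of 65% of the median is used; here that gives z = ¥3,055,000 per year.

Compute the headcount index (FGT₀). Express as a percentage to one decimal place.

1 of the 7 people have income below ¥3,055,000.
H = 1/7 = 14.3%.

14.3%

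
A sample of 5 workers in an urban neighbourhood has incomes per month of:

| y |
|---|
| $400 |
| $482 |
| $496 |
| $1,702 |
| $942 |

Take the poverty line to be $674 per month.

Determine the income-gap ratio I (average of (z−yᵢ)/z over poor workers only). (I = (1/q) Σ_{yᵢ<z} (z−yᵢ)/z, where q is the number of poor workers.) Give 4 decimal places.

Poor units: $400, $482, $496 (q = 3 of N = 5).
Shortfall ratios (z−y)/z: 0.4065, 0.2849, 0.2641; sum = 0.955490.
The income-gap ratio divides by q (the poor only): 0.955490 / 3 = 0.3185.

0.3185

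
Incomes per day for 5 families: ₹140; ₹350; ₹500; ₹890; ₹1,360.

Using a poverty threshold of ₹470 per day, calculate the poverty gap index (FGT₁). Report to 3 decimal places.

0.191

Poor units: ₹140, ₹350 (q = 2 of N = 5).
Gap ratios (z−y)/z: (470−140)/470 = 0.7021; (470−350)/470 = 0.2553.
Σ = 0.957447. Dividing by the full population N = 5 gives P₁ = 0.191.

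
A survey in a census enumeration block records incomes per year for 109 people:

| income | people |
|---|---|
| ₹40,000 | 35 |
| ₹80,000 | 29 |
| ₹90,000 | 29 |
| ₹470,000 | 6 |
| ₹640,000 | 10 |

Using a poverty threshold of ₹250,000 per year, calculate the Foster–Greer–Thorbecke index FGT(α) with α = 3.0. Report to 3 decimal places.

Below z: 35×₹40,000, 29×₹80,000, 29×₹90,000 (q = 93 of N = 109).
Normalized shortfalls: (250000−40000)/250000 = 0.8400 (×35); (250000−80000)/250000 = 0.6800 (×29); (250000−90000)/250000 = 0.6400 (×29).
Raised to α = 3.0: 0.59270 (×35); 0.31443 (×29); 0.26214 (×29).
Sum = 37.465344; FGT(3.0) = 37.465344 / 109 = 0.344.

0.344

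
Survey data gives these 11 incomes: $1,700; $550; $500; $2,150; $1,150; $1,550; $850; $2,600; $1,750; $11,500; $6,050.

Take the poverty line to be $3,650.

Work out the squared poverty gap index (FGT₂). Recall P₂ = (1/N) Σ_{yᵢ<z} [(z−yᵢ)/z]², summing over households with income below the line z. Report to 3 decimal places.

0.333

Poor units: $500, $550, $850, $1,150, $1,550, $1,700, $1,750, $2,150, $2,600 (q = 9 of N = 11).
Gap ratios (z−y)/z: (3650−500)/3650 = 0.8630; (3650−550)/3650 = 0.8493; (3650−850)/3650 = 0.7671; (3650−1150)/3650 = 0.6849; (3650−1550)/3650 = 0.5753; (3650−1700)/3650 = 0.5342; (3650−1750)/3650 = 0.5205; (3650−2150)/3650 = 0.4110; (3650−2600)/3650 = 0.2877.
Squared: 0.7448; 0.7213; 0.5885; 0.4691; 0.3310; 0.2854; 0.2710; 0.1689; 0.0828.
Sum = 3.662789; P₂ = 3.662789 / 11 = 0.333.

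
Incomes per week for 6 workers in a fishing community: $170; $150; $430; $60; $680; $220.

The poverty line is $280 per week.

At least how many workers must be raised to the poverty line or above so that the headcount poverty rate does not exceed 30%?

Currently q = 4 of N = 6 are below the line (H = 0.667).
A headcount ratio of at most 30% allows at most ⌊0.30 × 6⌋ = 1 poor workers.
So at least 4 − 1 = 3 must be lifted.

3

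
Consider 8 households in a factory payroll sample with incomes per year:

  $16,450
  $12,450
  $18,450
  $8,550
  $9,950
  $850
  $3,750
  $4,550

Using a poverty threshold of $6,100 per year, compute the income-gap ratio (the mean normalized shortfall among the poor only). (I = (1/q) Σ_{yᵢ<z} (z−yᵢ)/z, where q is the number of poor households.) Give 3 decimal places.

0.500

Incomes under z: $850, $3,750, $4,550 (q = 3 of N = 8).
Relative gaps: 0.8607, 0.3852, 0.2541; sum = 1.500000.
The income-gap ratio divides by q (the poor only): 1.500000 / 3 = 0.500.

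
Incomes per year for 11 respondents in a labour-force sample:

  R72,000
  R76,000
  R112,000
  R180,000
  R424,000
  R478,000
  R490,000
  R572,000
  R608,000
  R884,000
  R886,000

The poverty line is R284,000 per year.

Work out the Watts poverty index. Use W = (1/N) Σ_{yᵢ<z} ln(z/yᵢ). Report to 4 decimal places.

0.3706

Poor units: R72,000, R76,000, R112,000, R180,000 (q = 4 of N = 11).
ln(z/y) terms: ln(284000/72000) = 1.3723; ln(284000/76000) = 1.3182; ln(284000/112000) = 0.9305; ln(284000/180000) = 0.4560.
W = 4.077042 / 11 = 0.3706.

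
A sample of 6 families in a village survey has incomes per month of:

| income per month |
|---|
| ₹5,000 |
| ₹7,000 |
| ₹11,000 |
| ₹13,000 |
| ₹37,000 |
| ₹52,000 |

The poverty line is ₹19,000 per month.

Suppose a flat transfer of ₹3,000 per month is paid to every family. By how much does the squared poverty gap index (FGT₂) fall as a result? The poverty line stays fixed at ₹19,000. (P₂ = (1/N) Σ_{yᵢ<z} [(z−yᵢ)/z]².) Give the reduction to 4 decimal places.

Before: below the line — ₹5,000, ₹7,000, ₹11,000, ₹13,000; squared poverty gap index (FGT₂) = 0.203139.
After the ₹3,000 transfer: below the line — ₹8,000, ₹10,000, ₹14,000, ₹16,000; squared poverty gap index (FGT₂) = 0.108957.
Reduction = 0.203139 − 0.108957 = 0.0942.

0.0942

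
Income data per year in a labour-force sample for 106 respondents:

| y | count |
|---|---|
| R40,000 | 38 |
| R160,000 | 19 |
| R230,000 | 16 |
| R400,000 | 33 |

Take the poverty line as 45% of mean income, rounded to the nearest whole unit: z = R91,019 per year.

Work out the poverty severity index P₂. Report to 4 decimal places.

Below the line: 38×R40,000 (q = 38 of N = 106).
Gap ratios (z−y)/z: (91019−40000)/91019 = 0.5605 (×38).
Squared: 0.3142 (×38).
Sum = 11.939424; P₂ = 11.939424 / 106 = 0.1126.

0.1126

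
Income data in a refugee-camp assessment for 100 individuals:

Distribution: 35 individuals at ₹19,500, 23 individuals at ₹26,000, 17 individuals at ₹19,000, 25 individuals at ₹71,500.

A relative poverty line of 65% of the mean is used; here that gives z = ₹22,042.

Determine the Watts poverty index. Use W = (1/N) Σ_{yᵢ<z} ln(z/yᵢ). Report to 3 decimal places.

Below z: 17×₹19,000, 35×₹19,500 (q = 52 of N = 100).
ln(z/y) terms: ln(22042/19000) = 0.1485 (×17); ln(22042/19500) = 0.1225 (×35).
W = 6.813417 / 100 = 0.068.

0.068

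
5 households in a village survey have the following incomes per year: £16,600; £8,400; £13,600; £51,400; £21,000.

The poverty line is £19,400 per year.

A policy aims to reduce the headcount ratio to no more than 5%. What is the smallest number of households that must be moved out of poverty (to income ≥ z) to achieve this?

3 of the 5 households are poor, so H = 3/5 = 0.600.
A headcount ratio of at most 5% allows at most ⌊0.05 × 5⌋ = 0 poor households.
So at least 3 − 0 = 3 must be lifted.

3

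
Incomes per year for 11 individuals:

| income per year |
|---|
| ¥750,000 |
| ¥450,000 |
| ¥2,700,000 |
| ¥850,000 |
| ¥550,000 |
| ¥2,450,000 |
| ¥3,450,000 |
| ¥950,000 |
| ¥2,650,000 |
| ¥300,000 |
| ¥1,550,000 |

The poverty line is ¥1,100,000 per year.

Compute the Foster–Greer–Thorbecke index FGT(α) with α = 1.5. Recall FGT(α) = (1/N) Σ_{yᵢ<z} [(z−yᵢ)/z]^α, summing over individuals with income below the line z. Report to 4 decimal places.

0.1606

Incomes under z: ¥300,000, ¥450,000, ¥550,000, ¥750,000, ¥850,000, ¥950,000 (q = 6 of N = 11).
Gap ratios (z−y)/z: (1100000−300000)/1100000 = 0.7273; (1100000−450000)/1100000 = 0.5909; (1100000−550000)/1100000 = 0.5000; (1100000−750000)/1100000 = 0.3182; (1100000−850000)/1100000 = 0.2273; (1100000−950000)/1100000 = 0.1364.
Raised to α = 1.5: 0.62022; 0.45424; 0.35355; 0.17948; 0.10835; 0.05036.
Sum = 1.766191; FGT(1.5) = 1.766191 / 11 = 0.1606.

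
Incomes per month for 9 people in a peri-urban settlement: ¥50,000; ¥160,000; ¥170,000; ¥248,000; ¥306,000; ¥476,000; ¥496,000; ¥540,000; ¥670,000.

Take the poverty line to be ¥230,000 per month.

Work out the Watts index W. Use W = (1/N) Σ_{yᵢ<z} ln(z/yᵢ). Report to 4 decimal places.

Below the line: ¥50,000, ¥160,000, ¥170,000 (q = 3 of N = 9).
ln(z/y) terms: ln(230000/50000) = 1.5261; ln(230000/160000) = 0.3629; ln(230000/170000) = 0.3023.
W = 2.191243 / 9 = 0.2435.

0.2435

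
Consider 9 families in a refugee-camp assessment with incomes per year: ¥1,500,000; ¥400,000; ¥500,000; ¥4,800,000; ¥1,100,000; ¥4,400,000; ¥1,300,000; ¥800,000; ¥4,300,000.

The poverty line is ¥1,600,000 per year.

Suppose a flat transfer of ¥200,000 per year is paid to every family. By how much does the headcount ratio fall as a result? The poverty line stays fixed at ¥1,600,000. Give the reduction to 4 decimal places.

0.1111

Before: below the line — ¥400,000, ¥500,000, ¥800,000, ¥1,100,000, ¥1,300,000, ¥1,500,000; headcount ratio = 0.666667.
After the ¥200,000 transfer: below the line — ¥600,000, ¥700,000, ¥1,000,000, ¥1,300,000, ¥1,500,000; headcount ratio = 0.555556.
Reduction = 0.666667 − 0.555556 = 0.1111.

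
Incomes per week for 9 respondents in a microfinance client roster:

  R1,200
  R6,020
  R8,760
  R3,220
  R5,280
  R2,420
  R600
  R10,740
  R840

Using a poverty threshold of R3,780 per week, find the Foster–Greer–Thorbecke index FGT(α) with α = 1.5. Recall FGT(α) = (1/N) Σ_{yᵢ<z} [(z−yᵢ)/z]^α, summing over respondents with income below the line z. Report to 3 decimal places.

Incomes under z: R600, R840, R1,200, R2,420, R3,220 (q = 5 of N = 9).
Normalized shortfalls: (3780−600)/3780 = 0.8413; (3780−840)/3780 = 0.7778; (3780−1200)/3780 = 0.6825; (3780−2420)/3780 = 0.3598; (3780−3220)/3780 = 0.1481.
Raised to α = 1.5: 0.77162; 0.68594; 0.56389; 0.21581; 0.05702.
Sum = 2.294273; FGT(1.5) = 2.294273 / 9 = 0.255.

0.255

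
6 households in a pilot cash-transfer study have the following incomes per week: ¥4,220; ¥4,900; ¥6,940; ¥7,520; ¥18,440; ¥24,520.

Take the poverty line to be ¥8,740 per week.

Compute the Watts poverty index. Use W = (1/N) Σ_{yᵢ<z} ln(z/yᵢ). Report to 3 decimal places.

Incomes under z: ¥4,220, ¥4,900, ¥6,940, ¥7,520 (q = 4 of N = 6).
Log gaps: ln(8740/4220) = 0.7281; ln(8740/4900) = 0.5787; ln(8740/6940) = 0.2306; ln(8740/7520) = 0.1503.
W = 1.687703 / 6 = 0.281.

0.281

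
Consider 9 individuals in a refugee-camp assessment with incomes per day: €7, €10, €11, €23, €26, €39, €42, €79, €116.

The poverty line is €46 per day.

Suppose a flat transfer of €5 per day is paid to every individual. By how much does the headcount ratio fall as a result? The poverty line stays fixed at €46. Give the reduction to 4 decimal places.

Before: below the line — €7, €10, €11, €23, €26, €39, €42; headcount ratio = 0.777778.
After the €5 transfer: below the line — €12, €15, €16, €28, €31, €44; headcount ratio = 0.666667.
Reduction = 0.777778 − 0.666667 = 0.1111.

0.1111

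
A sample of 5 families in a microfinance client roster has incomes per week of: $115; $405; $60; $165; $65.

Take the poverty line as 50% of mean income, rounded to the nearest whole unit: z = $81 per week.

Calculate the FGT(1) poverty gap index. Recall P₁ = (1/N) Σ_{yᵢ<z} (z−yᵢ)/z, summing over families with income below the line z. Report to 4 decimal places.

0.0914

Incomes under z: $60, $65 (q = 2 of N = 5).
Relative gaps: (81−60)/81 = 0.2593; (81−65)/81 = 0.1975.
Sum of shortfalls = 0.456790; P₁ averages over all N: 0.456790 / 5 = 0.0914.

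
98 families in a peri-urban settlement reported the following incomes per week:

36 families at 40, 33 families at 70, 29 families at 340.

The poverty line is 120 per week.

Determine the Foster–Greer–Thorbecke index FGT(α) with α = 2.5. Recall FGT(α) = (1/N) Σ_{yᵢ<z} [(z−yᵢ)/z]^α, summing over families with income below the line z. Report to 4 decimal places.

0.1710

Below z: 36×40, 33×70 (q = 69 of N = 98).
Relative gaps: (120−40)/120 = 0.6667 (×36); (120−70)/120 = 0.4167 (×33).
Raised to α = 2.5: 0.36289 (×36); 0.11207 (×33).
Sum = 16.762106; FGT(2.5) = 16.762106 / 98 = 0.1710.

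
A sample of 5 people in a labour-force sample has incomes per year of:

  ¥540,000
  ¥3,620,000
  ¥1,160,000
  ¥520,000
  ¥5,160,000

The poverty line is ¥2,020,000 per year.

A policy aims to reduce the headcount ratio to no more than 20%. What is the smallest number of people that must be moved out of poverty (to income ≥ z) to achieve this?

2

Currently q = 3 of N = 5 are below the line (H = 0.600).
A headcount ratio of at most 20% allows at most ⌊0.20 × 5⌋ = 1 poor people.
So at least 3 − 1 = 2 must be lifted.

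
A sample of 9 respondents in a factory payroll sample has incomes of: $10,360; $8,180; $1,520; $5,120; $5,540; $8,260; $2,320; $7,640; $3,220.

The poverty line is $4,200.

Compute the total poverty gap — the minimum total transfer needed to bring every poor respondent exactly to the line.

Below the line: $1,520, $2,320, $3,220 (q = 3 of N = 9).
Individual gaps: 4200−1520 = 2680; 4200−2320 = 1880; 4200−3220 = 980.
Aggregate gap = $5,540.

$5,540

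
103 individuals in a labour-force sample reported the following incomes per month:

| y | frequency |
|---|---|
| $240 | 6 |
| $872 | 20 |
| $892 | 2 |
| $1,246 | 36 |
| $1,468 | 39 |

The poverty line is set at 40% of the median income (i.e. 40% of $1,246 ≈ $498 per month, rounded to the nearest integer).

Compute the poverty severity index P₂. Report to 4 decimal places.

Incomes under z: 6×$240 (q = 6 of N = 103).
Normalized shortfalls: (498−240)/498 = 0.5181 (×6).
Squared: 0.2684 (×6).
Sum = 1.610393; P₂ = 1.610393 / 103 = 0.0156.

0.0156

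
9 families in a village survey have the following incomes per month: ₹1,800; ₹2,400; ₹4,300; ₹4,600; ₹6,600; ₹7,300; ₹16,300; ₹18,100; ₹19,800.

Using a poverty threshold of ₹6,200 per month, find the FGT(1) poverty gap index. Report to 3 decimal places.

0.210

Below z: ₹1,800, ₹2,400, ₹4,300, ₹4,600 (q = 4 of N = 9).
Relative gaps: (6200−1800)/6200 = 0.7097; (6200−2400)/6200 = 0.6129; (6200−4300)/6200 = 0.3065; (6200−4600)/6200 = 0.2581.
Σ = 1.887097. Dividing by the full population N = 9 gives P₁ = 0.210.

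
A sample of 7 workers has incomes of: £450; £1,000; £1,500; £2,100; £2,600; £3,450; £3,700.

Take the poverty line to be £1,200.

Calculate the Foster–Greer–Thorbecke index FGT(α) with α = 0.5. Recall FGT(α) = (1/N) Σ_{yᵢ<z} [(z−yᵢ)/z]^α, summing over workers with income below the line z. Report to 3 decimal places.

Poor units: £450, £1,000 (q = 2 of N = 7).
Normalized shortfalls: (1200−450)/1200 = 0.6250; (1200−1000)/1200 = 0.1667.
Raised to α = 0.5: 0.79057; 0.40825.
Sum = 1.198818; FGT(0.5) = 1.198818 / 7 = 0.171.

0.171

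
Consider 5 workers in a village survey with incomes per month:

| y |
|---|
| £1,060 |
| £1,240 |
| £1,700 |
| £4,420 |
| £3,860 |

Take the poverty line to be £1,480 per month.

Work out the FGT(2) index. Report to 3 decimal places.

0.021

Incomes under z: £1,060, £1,240 (q = 2 of N = 5).
Relative gaps: (1480−1060)/1480 = 0.2838; (1480−1240)/1480 = 0.1622.
Squared: 0.0805; 0.0263.
Sum = 0.106830; P₂ = 0.106830 / 5 = 0.021.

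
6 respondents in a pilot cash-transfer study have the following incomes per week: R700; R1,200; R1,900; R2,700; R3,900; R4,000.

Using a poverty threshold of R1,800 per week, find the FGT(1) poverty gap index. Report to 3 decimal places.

0.157

Below z: R700, R1,200 (q = 2 of N = 6).
Relative gaps: (1800−700)/1800 = 0.6111; (1800−1200)/1800 = 0.3333.
Σ = 0.944444. Dividing by the full population N = 6 gives P₁ = 0.157.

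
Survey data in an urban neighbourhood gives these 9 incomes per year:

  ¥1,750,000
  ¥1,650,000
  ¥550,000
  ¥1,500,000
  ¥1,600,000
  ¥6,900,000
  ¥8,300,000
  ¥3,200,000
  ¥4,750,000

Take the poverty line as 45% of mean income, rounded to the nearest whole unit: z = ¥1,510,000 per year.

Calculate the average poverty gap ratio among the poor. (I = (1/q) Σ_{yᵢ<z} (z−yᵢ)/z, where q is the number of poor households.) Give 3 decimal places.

Below the line: ¥550,000, ¥1,500,000 (q = 2 of N = 9).
Relative gaps: 0.6358, 0.0066; sum = 0.642384.
The income-gap ratio divides by q (the poor only): 0.642384 / 2 = 0.321.

0.321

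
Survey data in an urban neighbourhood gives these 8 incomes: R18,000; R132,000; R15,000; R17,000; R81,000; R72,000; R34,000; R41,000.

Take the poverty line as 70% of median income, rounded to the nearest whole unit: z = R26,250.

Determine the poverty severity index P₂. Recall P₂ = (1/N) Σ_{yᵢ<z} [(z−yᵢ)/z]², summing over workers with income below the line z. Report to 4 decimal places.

0.0508

Poor units: R15,000, R17,000, R18,000 (q = 3 of N = 8).
Gap ratios (z−y)/z: (26250−15000)/26250 = 0.4286; (26250−17000)/26250 = 0.3524; (26250−18000)/26250 = 0.3143.
Squared: 0.1837; 0.1242; 0.0988.
Sum = 0.406621; P₂ = 0.406621 / 8 = 0.0508.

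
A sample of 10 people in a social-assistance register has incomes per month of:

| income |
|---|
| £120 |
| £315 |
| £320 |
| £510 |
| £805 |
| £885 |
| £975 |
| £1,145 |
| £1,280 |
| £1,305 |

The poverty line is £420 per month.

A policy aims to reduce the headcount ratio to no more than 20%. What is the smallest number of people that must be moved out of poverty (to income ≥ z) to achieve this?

1

3 of the 10 people are poor, so H = 3/10 = 0.300.
A headcount ratio of at most 20% allows at most ⌊0.20 × 10⌋ = 2 poor people.
So at least 3 − 2 = 1 must be lifted.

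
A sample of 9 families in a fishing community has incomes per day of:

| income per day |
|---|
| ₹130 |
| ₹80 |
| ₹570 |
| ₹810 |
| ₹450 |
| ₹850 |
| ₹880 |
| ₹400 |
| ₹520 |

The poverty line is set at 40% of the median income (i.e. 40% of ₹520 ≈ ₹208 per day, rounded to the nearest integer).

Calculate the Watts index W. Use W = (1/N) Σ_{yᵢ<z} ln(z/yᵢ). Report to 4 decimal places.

Poor units: ₹80, ₹130 (q = 2 of N = 9).
Log shortfalls: ln(208/80) = 0.9555; ln(208/130) = 0.4700.
W = 1.425515 / 9 = 0.1584.

0.1584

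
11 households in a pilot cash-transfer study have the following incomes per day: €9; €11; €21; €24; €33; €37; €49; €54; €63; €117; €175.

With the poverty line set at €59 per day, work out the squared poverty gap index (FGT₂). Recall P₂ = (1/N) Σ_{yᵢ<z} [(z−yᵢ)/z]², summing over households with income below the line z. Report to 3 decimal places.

0.229

Poor units: €9, €11, €21, €24, €33, €37, €49, €54 (q = 8 of N = 11).
Relative gaps: (59−9)/59 = 0.8475; (59−11)/59 = 0.8136; (59−21)/59 = 0.6441; (59−24)/59 = 0.5932; (59−33)/59 = 0.4407; (59−37)/59 = 0.3729; (59−49)/59 = 0.1695; (59−54)/59 = 0.0847.
Squared: 0.7182; 0.6619; 0.4148; 0.3519; 0.1942; 0.1390; 0.0287; 0.0072.
Sum = 2.515944; P₂ = 2.515944 / 11 = 0.229.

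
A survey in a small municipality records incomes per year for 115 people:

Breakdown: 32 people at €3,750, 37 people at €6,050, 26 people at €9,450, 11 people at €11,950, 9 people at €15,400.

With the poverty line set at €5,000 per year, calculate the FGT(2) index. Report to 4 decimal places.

0.0174

Below z: 32×€3,750 (q = 32 of N = 115).
Gap ratios (z−y)/z: (5000−3750)/5000 = 0.2500 (×32).
Squared: 0.0625 (×32).
Sum = 2.000000; P₂ = 2.000000 / 115 = 0.0174.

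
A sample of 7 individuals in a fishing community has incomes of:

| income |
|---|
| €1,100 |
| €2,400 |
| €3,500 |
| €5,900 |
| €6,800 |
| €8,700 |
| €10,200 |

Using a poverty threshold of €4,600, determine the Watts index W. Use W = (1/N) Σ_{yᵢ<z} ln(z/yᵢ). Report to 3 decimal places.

0.336

Poor units: €1,100, €2,400, €3,500 (q = 3 of N = 7).
Log gaps: ln(4600/1100) = 1.4307; ln(4600/2400) = 0.6506; ln(4600/3500) = 0.2733.
W = 2.354627 / 7 = 0.336.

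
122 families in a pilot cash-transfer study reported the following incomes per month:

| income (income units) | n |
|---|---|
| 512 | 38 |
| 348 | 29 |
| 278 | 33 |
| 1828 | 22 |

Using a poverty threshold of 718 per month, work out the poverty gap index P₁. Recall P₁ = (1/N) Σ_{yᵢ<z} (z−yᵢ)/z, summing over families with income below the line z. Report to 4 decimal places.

Incomes under z: 33×278, 29×348, 38×512 (q = 100 of N = 122).
Relative gaps: (718−278)/718 = 0.6128 (×33); (718−348)/718 = 0.5153 (×29); (718−512)/718 = 0.2869 (×38).
Σ = 46.069638. Dividing by the full population N = 122 gives P₁ = 0.3776.

0.3776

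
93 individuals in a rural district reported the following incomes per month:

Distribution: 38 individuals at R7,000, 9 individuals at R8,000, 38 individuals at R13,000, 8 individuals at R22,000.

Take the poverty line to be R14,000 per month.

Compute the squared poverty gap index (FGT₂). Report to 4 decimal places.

Below z: 38×R7,000, 9×R8,000, 38×R13,000 (q = 85 of N = 93).
Relative gaps: (14000−7000)/14000 = 0.5000 (×38); (14000−8000)/14000 = 0.4286 (×9); (14000−13000)/14000 = 0.0714 (×38).
Squared: 0.2500 (×38); 0.1837 (×9); 0.0051 (×38).
Sum = 11.346939; P₂ = 11.346939 / 93 = 0.1220.

0.1220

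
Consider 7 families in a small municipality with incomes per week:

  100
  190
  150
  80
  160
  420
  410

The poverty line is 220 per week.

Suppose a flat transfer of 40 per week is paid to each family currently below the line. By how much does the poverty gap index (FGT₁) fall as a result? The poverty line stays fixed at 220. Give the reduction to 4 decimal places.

Before: below the line — 80, 100, 150, 160, 190; poverty gap index (FGT₁) = 0.272727.
After the 40 transfer: below the line — 120, 140, 190, 200; poverty gap index (FGT₁) = 0.149351.
Reduction = 0.272727 − 0.149351 = 0.1234.

0.1234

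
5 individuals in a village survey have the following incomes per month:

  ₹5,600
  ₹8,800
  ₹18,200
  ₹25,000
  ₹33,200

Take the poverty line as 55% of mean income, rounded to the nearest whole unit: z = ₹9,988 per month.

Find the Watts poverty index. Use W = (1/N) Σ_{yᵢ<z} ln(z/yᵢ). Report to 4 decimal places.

Below the line: ₹5,600, ₹8,800 (q = 2 of N = 5).
ln(z/y) terms: ln(9988/5600) = 0.5786; ln(9988/8800) = 0.1266.
W = 0.705250 / 5 = 0.1411.

0.1411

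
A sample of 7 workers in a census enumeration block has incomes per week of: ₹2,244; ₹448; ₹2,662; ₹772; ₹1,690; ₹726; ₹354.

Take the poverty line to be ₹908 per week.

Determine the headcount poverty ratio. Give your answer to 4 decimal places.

0.5714

4 of the 7 workers have income below ₹908.
H = 4/7 = 0.5714.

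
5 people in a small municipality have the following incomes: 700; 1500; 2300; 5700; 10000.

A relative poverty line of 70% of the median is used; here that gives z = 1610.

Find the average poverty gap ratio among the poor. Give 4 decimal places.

0.3168

Below z: 700, 1500 (q = 2 of N = 5).
Shortfall ratios (z−y)/z: 0.5652, 0.0683; sum = 0.633540.
The income-gap ratio divides by q (the poor only): 0.633540 / 2 = 0.3168.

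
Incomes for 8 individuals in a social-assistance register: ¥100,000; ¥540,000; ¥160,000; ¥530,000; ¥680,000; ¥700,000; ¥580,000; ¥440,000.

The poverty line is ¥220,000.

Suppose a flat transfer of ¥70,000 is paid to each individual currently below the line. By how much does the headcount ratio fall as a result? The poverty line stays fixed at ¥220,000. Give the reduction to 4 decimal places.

0.1250

Before: below the line — ¥100,000, ¥160,000; headcount ratio = 0.250000.
After the ¥70,000 transfer: below the line — ¥170,000; headcount ratio = 0.125000.
Reduction = 0.250000 − 0.125000 = 0.1250.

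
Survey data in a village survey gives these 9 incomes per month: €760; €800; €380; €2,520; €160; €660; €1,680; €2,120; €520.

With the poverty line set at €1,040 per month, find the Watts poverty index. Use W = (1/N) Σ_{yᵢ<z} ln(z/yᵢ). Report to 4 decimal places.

0.5114

Poor units: €160, €380, €520, €660, €760, €800 (q = 6 of N = 9).
ln(z/y) terms: ln(1040/160) = 1.8718; ln(1040/380) = 1.0068; ln(1040/520) = 0.6931; ln(1040/660) = 0.4547; ln(1040/760) = 0.3137; ln(1040/800) = 0.2624.
W = 4.602512 / 9 = 0.5114.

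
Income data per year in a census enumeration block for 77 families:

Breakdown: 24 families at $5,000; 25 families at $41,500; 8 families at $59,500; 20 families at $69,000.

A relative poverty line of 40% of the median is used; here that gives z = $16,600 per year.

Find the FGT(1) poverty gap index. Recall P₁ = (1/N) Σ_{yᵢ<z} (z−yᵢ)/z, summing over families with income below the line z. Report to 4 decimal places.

Below z: 24×$5,000 (q = 24 of N = 77).
Shortfall ratios: (16600−5000)/16600 = 0.6988 (×24).
Σ = 16.771084. Dividing by the full population N = 77 gives P₁ = 0.2178.

0.2178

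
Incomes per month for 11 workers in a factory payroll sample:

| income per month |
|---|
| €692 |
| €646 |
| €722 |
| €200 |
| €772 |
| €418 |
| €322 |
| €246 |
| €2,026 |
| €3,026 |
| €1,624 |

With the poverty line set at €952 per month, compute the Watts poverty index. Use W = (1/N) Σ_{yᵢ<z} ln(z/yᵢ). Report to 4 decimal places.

Below the line: €200, €246, €322, €418, €646, €692, €722, €772 (q = 8 of N = 11).
Log gaps: ln(952/200) = 1.5602; ln(952/246) = 1.3532; ln(952/322) = 1.0840; ln(952/418) = 0.8231; ln(952/646) = 0.3878; ln(952/692) = 0.3190; ln(952/722) = 0.2765; ln(952/772) = 0.2096.
W = 6.013443 / 11 = 0.5467.

0.5467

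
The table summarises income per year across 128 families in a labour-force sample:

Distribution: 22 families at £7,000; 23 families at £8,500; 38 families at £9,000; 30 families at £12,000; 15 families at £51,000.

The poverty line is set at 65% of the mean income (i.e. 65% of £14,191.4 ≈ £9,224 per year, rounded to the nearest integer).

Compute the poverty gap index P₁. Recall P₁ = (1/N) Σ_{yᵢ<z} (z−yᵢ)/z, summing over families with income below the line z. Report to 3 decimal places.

0.063

Poor units: 22×£7,000, 23×£8,500, 38×£9,000 (q = 83 of N = 128).
Normalized shortfalls: (9224−7000)/9224 = 0.2411 (×22); (9224−8500)/9224 = 0.0785 (×23); (9224−9000)/9224 = 0.0243 (×38).
Σ = 8.032524. Dividing by the full population N = 128 gives P₁ = 0.063.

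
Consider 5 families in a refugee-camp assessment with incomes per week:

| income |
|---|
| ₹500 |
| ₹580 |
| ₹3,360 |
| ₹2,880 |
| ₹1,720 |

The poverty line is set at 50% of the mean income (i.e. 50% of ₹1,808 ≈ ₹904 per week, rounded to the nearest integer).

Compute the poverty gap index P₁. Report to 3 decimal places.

Poor units: ₹500, ₹580 (q = 2 of N = 5).
Relative gaps: (904−500)/904 = 0.4469; (904−580)/904 = 0.3584.
Σ = 0.805310. Dividing by the full population N = 5 gives P₁ = 0.161.

0.161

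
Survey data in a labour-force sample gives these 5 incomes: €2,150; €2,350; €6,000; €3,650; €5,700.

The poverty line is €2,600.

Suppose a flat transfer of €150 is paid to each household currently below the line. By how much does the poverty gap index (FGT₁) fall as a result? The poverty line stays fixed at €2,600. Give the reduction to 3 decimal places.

Before: below the line — €2,150, €2,350; poverty gap index (FGT₁) = 0.05385.
After the €150 transfer: below the line — €2,300, €2,500; poverty gap index (FGT₁) = 0.03077.
Reduction = 0.05385 − 0.03077 = 0.023.

0.023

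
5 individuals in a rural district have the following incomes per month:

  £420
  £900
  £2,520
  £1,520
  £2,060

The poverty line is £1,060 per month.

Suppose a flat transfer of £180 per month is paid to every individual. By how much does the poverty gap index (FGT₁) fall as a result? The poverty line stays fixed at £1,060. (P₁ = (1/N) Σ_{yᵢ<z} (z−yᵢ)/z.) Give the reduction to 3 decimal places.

Before: below the line — £420, £900; poverty gap index (FGT₁) = 0.15094.
After the £180 transfer: below the line — £600; poverty gap index (FGT₁) = 0.08679.
Reduction = 0.15094 − 0.08679 = 0.064.

0.064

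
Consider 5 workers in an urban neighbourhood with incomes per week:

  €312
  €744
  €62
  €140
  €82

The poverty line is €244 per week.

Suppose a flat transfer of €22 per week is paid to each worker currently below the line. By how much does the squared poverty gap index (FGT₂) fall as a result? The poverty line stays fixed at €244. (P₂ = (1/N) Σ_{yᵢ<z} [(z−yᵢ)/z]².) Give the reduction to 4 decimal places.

0.0613

Before: below the line — €62, €82, €140; squared poverty gap index (FGT₂) = 0.235770.
After the €22 transfer: below the line — €84, €104, €162; squared poverty gap index (FGT₂) = 0.174429.
Reduction = 0.235770 − 0.174429 = 0.0613.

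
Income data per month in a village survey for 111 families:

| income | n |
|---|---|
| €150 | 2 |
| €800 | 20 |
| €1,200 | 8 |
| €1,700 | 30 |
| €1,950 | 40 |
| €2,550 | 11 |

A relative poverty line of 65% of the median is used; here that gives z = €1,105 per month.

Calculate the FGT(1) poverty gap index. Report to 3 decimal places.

Below z: 2×€150, 20×€800 (q = 22 of N = 111).
Normalized shortfalls: (1105−150)/1105 = 0.8643 (×2); (1105−800)/1105 = 0.2760 (×20).
Sum of shortfalls = 7.248869; P₁ averages over all N: 7.248869 / 111 = 0.065.

0.065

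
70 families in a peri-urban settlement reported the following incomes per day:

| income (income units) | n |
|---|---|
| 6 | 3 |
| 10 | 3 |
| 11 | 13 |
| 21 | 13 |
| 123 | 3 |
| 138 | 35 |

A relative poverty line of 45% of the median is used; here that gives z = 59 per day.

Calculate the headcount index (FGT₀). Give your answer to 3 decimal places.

32 of the 70 families have income below 59.
H = 32/70 = 0.457.

0.457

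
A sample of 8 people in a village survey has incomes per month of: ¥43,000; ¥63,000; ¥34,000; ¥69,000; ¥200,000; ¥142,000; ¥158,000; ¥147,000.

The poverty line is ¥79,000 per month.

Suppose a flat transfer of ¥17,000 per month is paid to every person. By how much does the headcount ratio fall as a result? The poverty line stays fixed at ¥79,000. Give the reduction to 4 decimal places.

0.2500

Before: below the line — ¥34,000, ¥43,000, ¥63,000, ¥69,000; headcount ratio = 0.500000.
After the ¥17,000 transfer: below the line — ¥51,000, ¥60,000; headcount ratio = 0.250000.
Reduction = 0.500000 − 0.250000 = 0.2500.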